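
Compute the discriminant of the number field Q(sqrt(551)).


For K = Q(sqrt(d)) with d squarefree: disc(K) = d if d = 1 mod 4, and disc(K) = 4d if d = 2 or 3 mod 4.
Here d = 551, and d mod 4 = 3.
d = 3 mod 4, not 1 (O_K = Z[sqrt(d)]), so disc(K) = 4d = 4 * (551) = 2204

2204


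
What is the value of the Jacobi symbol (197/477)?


Compute (197/477) via quadratic reciprocity:
  reciprocity: (197/477) -> +(477/197)
  reduce: (83/197)
  reciprocity: (83/197) -> +(197/83)
  reduce: (31/83)
  reciprocity: (31/83) -> -(83/31)
  reduce: (21/31)
  reciprocity: (21/31) -> +(31/21)
  reduce: (10/21)
  pull out 2: (2/21) = -1  (since 21 mod 8 = 5)
  reciprocity: (5/21) -> +(21/5)
  reduce: (1/5)
  (1/5) = 1
Product of signs = 1

1


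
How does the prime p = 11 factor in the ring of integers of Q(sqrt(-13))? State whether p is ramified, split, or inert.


K = Q(sqrt(-13)). Since d mod 4 = 3, disc(K) = -52.
Check p | disc: -52 mod 11 = 3.
p does not divide disc. Compute Legendre symbol (d/p):
9^((11-1)/2) mod 11 = 1
(d/p) = 1, so p splits: (p) = P*P' with e=1, f=1, g=2.
Therefore p is split.

split


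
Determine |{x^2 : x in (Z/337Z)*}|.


For prime p, the number of non-zero quadratic residues is (p-1)/2.
= (337-1)/2
= 168

168


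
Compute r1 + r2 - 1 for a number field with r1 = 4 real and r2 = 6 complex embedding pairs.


By Dirichlet's unit theorem:
rank = r1 + r2 - 1
= 4 + 6 - 1
= 9

9


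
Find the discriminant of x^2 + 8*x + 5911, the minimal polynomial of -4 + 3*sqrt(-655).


The element -4 + 3*sqrt(-655) has minimal polynomial:
x^2 + 8*x + 5911
Discriminant = (8)^2 - 4*(5911)
= 64 - 23644
= -23580

-23580


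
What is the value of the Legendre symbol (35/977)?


p = 977 is prime, so compute (35/977) with the reciprocity algorithm (Jacobi-symbol steps: pull out 2s via (2/n), flip via reciprocity, reduce):
  reciprocity: (35/977) -> +(977/35)
  reduce: (32/35)
  pull out 2: (2/35) = -1  (since 35 mod 8 = 3)
  pull out 2: (2/35) = -1  (since 35 mod 8 = 3)
  pull out 2: (2/35) = -1  (since 35 mod 8 = 3)
  pull out 2: (2/35) = -1  (since 35 mod 8 = 3)
  pull out 2: (2/35) = -1  (since 35 mod 8 = 3)
  (1/35) = 1
Product of signs = -1
(35/977) = -1

-1


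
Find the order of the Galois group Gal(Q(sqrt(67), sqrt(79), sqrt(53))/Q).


The 3 square roots of distinct primes are multiplicatively independent over Q,
so [K:Q] = 2^3 and Gal(K/Q) is isomorphic to (Z/2Z)^3.
|Gal| = 2^3 = 8

8


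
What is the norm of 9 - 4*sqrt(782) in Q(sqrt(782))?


N(a + b*sqrt(d)) = a^2 - d*b^2
= (9)^2 - (782)*(-4)^2
= 81 - 12512
= -12431

-12431


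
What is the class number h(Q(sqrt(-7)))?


K = Q(sqrt(-7)). d mod 4 = 1, so D = disc(K) = d = -7
h(K) equals the number of primitive reduced positive-definite forms (a, b, c) = a*x^2 + b*x*y + c*y^2 with b^2 - 4ac = D,
where reduced means |b| <= a <= c, with b >= 0 whenever |b| = a or a = c, and primitive means gcd(a, b, c) = 1.
Reduced forces 3a^2 <= |D| = 7, so 1 <= a <= 1; b must have the parity of D, and c = (b^2 - D)/(4a) must be an integer >= a.
Enumerate a = 1..1, b in [-a, a]:
  a=1: (1, 1, 2)  [1]
Total reduced forms: 1
h = 1

1


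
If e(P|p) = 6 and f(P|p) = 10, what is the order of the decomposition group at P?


|D_P| = e * f
= 6 * 10
= 60

60


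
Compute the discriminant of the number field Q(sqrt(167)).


For K = Q(sqrt(d)) with d squarefree: disc(K) = d if d = 1 mod 4, and disc(K) = 4d if d = 2 or 3 mod 4.
Here d = 167, and d mod 4 = 3.
d = 3 mod 4, not 1 (O_K = Z[sqrt(d)]), so disc(K) = 4d = 4 * (167) = 668

668


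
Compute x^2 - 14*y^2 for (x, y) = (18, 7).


x^2 - d*y^2
= 18^2 - 14*7^2
= 324 - 686
= -362

-362


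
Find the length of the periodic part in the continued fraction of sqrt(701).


Run the CF algorithm for sqrt(701).
a_0 = floor(sqrt(701)) = 26; set m_0=0, q_0=1.
Recurrence: m' = q*a - m,  q' = (d - m'^2)/q,  a' = floor((a_0 + m')/q').
  step 1: m=26, q=25, a=2
  step 2: m=24, q=5, a=10
  step 3: m=26, q=5, a=10
  step 4: m=24, q=25, a=2
  step 5: m=26, q=1, a=52
a_5 = 2*a_0 = 52, so the period closes here.
sqrt(701) = [26; 2, 10, 10, 2, 52]
Period length = 5

5


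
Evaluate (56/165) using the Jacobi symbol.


Compute (56/165) via quadratic reciprocity:
  pull out 2: (2/165) = -1  (since 165 mod 8 = 5)
  pull out 2: (2/165) = -1  (since 165 mod 8 = 5)
  pull out 2: (2/165) = -1  (since 165 mod 8 = 5)
  reciprocity: (7/165) -> +(165/7)
  reduce: (4/7)
  pull out 2: (2/7) = +1  (since 7 mod 8 = 7)
  pull out 2: (2/7) = +1  (since 7 mod 8 = 7)
  (1/7) = 1
Product of signs = -1

-1


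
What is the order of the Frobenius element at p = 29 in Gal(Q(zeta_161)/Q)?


The Frobenius at p in Gal(Q(zeta_n)/Q) = (Z/nZ)* is the class of p, so its order is ord_161(29), the smallest k >= 1 with 29^k = 1 mod 161.
n = 161 = 7 * 23, phi(161) = 132; the order divides phi(n).
Divisors of 132: 1, 2, 3, 4, 6, 11, 12, 22, 33, 44, 66, 132
Repeated squaring mod 161: 29^1 = 29, 29^2 = 36, 29^4 = 8, 29^8 = 64, 29^16 = 71, 29^32 = 50, 29^64 = 85, 29^128 = 141
Test divisors in increasing order:
  k=1: 29^1 = 29 mod 161
  k=2: 29^2 = 36 mod 161
  k=3: 29^3 = 36 * 29 = 78 mod 161
  k=4: 29^4 = 8 mod 161
  k=6: 29^6 = 8 * 36 = 127 mod 161
  k=11: 29^11 = 64 * 36 * 29 = 1 mod 161  <- first divisor giving 1
Order = 11

11


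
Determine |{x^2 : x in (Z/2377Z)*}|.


For prime p, the number of non-zero quadratic residues is (p-1)/2.
= (2377-1)/2
= 1188

1188


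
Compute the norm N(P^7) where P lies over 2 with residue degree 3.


N(P^a) = p^(a*f)
= 2^(7*3)
= 2^21
= 2097152

2097152


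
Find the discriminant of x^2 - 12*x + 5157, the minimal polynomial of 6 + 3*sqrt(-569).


The element 6 + 3*sqrt(-569) has minimal polynomial:
x^2 - 12*x + 5157
Discriminant = (-12)^2 - 4*(5157)
= 144 - 20628
= -20484

-20484


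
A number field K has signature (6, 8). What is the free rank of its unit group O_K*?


By Dirichlet's unit theorem:
rank = r1 + r2 - 1
= 6 + 8 - 1
= 13

13


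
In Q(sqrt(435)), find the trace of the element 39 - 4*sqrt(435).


Tr(a + b*sqrt(d)) = (a + b*sqrt(d)) + (a - b*sqrt(d)) = 2a
= 2 * (39)
= 78

78


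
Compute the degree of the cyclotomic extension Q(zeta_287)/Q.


The degree equals Euler's totient phi(287).
287 = 7 * 41
phi(287) = 240

240


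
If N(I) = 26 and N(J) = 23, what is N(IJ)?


N(IJ) = N(I) * N(J)
= 26 * 23
= 598

598


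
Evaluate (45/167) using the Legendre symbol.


p = 167 is prime, so compute (45/167) with the reciprocity algorithm (Jacobi-symbol steps: pull out 2s via (2/n), flip via reciprocity, reduce):
  reciprocity: (45/167) -> +(167/45)
  reduce: (32/45)
  pull out 2: (2/45) = -1  (since 45 mod 8 = 5)
  pull out 2: (2/45) = -1  (since 45 mod 8 = 5)
  pull out 2: (2/45) = -1  (since 45 mod 8 = 5)
  pull out 2: (2/45) = -1  (since 45 mod 8 = 5)
  pull out 2: (2/45) = -1  (since 45 mod 8 = 5)
  (1/45) = 1
Product of signs = -1
(45/167) = -1

-1


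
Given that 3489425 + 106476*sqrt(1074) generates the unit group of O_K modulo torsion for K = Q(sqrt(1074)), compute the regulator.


epsilon = 3489425 + 106476*sqrt(1074)
= 6.9788e+06
R = ln(6.9788e+06)
= 15.7584

15.7584


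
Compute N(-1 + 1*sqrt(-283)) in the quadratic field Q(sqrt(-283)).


N(a + b*sqrt(d)) = a^2 - d*b^2
= (-1)^2 - (-283)*(1)^2
= 1 + 283
= 284

284


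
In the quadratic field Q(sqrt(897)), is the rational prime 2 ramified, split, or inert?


K = Q(sqrt(897)). Since d mod 4 = 1, disc(K) = 897.
Check p | disc: 897 mod 2 = 1.
p=2 does not divide disc (d is 1 mod 4). 2 splits iff d = 1 mod 8.
d mod 8 = 1, so (d/2) = 1.
(d/p) = 1, so p splits: (p) = P*P' with e=1, f=1, g=2.
Therefore p is split.

split


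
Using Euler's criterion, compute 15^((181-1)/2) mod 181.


p = 181 is prime and the exponent is (p-1)/2 = 90, so by Euler's criterion 15^90 = (15/181) = +1 or -1 mod 181.
Compute by square-and-multiply:
  90 = 64 + 16 + 8 + 2 (binary 1011010)
  Repeated squaring mod 181: 15^1 = 15, 15^2 = 44, 15^4 = 126, 15^8 = 129, 15^16 = 170, 15^32 = 121, 15^64 = 161
  15^90 = 15^64 * 15^16 * 15^8 * 15^2 = 161 * 170 * 129 * 44 mod 181
    161 * 170 = 27370 = 39 mod 181
    39 * 129 = 5031 = 144 mod 181
    144 * 44 = 6336 = 1 mod 181
  15^90 = 1 mod 181
Result 1: 15 is a quadratic residue mod 181.
15^90 mod 181 = 1

1


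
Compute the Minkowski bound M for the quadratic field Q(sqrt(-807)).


d = -807, d mod 4 = 1, so disc(K) = d = -807; |disc(K)| = 807
Imaginary quadratic field, so n = 2, s = r2 = 1, r1 = 0
M = (n!/n^n) * (4/pi)^s * sqrt(|disc(K)|) = (2!/2^2) * (4/pi)^1 * sqrt(807)
= 0.5 * 1.273240 * 28.407745
= 18.0849

18.0849


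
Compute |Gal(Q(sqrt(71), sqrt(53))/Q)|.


The 2 square roots of distinct primes are multiplicatively independent over Q,
so [K:Q] = 2^2 and Gal(K/Q) is isomorphic to (Z/2Z)^2.
|Gal| = 2^2 = 4

4


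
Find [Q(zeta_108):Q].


The degree equals Euler's totient phi(108).
108 = 2^2 * 3^3
phi(108) = 36

36


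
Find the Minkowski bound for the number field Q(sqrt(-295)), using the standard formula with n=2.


d = -295, d mod 4 = 1, so disc(K) = d = -295; |disc(K)| = 295
Imaginary quadratic field, so n = 2, s = r2 = 1, r1 = 0
M = (n!/n^n) * (4/pi)^s * sqrt(|disc(K)|) = (2!/2^2) * (4/pi)^1 * sqrt(295)
= 0.5 * 1.273240 * 17.175564
= 10.9343

10.9343


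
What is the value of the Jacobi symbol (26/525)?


Compute (26/525) via quadratic reciprocity:
  pull out 2: (2/525) = -1  (since 525 mod 8 = 5)
  reciprocity: (13/525) -> +(525/13)
  reduce: (5/13)
  reciprocity: (5/13) -> +(13/5)
  reduce: (3/5)
  reciprocity: (3/5) -> +(5/3)
  reduce: (2/3)
  pull out 2: (2/3) = -1  (since 3 mod 8 = 3)
  (1/3) = 1
Product of signs = 1

1


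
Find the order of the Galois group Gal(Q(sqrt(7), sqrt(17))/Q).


The 2 square roots of distinct primes are multiplicatively independent over Q,
so [K:Q] = 2^2 and Gal(K/Q) is isomorphic to (Z/2Z)^2.
|Gal| = 2^2 = 4

4


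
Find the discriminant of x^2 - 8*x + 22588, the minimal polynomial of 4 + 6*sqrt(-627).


The element 4 + 6*sqrt(-627) has minimal polynomial:
x^2 - 8*x + 22588
Discriminant = (-8)^2 - 4*(22588)
= 64 - 90352
= -90288

-90288


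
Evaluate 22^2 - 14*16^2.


x^2 - d*y^2
= 22^2 - 14*16^2
= 484 - 3584
= -3100

-3100


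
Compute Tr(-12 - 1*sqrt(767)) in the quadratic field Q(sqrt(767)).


Tr(a + b*sqrt(d)) = (a + b*sqrt(d)) + (a - b*sqrt(d)) = 2a
= 2 * (-12)
= -24

-24


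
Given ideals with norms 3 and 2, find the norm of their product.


N(IJ) = N(I) * N(J)
= 3 * 2
= 6

6


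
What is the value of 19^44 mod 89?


p = 89 is prime and the exponent is (p-1)/2 = 44, so by Euler's criterion 19^44 = (19/89) = +1 or -1 mod 89.
Compute by square-and-multiply:
  44 = 32 + 8 + 4 (binary 101100)
  Repeated squaring mod 89: 19^1 = 19, 19^2 = 5, 19^4 = 25, 19^8 = 2, 19^16 = 4, 19^32 = 16
  19^44 = 19^32 * 19^8 * 19^4 = 16 * 2 * 25 mod 89
    16 * 2 = 32 = 32 mod 89
    32 * 25 = 800 = 88 mod 89
  19^44 = 88 mod 89
Result 88 = p - 1 = -1 mod 89: 19 is a quadratic non-residue mod 89. As a residue in [0, p-1] the value is 88.
19^44 mod 89 = 88

88


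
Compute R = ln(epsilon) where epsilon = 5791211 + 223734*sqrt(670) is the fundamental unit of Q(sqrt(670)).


epsilon = 5791211 + 223734*sqrt(670)
= 1.1582e+07
R = ln(1.1582e+07)
= 16.2650

16.2650


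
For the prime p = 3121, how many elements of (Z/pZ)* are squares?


For prime p, the number of non-zero quadratic residues is (p-1)/2.
= (3121-1)/2
= 1560

1560


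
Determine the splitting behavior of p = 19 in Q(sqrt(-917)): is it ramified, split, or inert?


K = Q(sqrt(-917)). Since d mod 4 = 3, disc(K) = -3668.
Check p | disc: -3668 mod 19 = 18.
p does not divide disc. Compute Legendre symbol (d/p):
14^((19-1)/2) mod 19 = -1
(d/p) = -1, so p is inert: (p) stays prime with e=1, f=2, g=1.
Therefore p is inert.

inert


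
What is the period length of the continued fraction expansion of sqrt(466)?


Run the CF algorithm for sqrt(466).
a_0 = floor(sqrt(466)) = 21; set m_0=0, q_0=1.
Recurrence: m' = q*a - m,  q' = (d - m'^2)/q,  a' = floor((a_0 + m')/q').
  step 1: m=21, q=25, a=1
  step 2: m=4, q=18, a=1
  step 3: m=14, q=15, a=2
  step 4: m=16, q=14, a=2
  step 5: m=12, q=23, a=1
  step 6: m=11, q=15, a=2
  step 7: m=19, q=7, a=5
  step 8: m=16, q=30, a=1
  step 9: m=14, q=9, a=3
  step 10: m=13, q=33, a=1
  step 11: m=20, q=2, a=20
  step 12: m=20, q=33, a=1
  step 13: m=13, q=9, a=3
  step 14: m=14, q=30, a=1
  step 15: m=16, q=7, a=5
  step 16: m=19, q=15, a=2
  step 17: m=11, q=23, a=1
  step 18: m=12, q=14, a=2
  step 19: m=16, q=15, a=2
  step 20: m=14, q=18, a=1
  step 21: m=4, q=25, a=1
  step 22: m=21, q=1, a=42
a_22 = 2*a_0 = 42, so the period closes here.
sqrt(466) = [21; 1, 1, 2, 2, 1, 2, 5, 1, 3, 1, 20, 1, 3, 1, 5, 2, 1, 2, 2, 1, 1, 42]
Period length = 22

22


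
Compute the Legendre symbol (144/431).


p = 431 is prime, so compute (144/431) with the reciprocity algorithm (Jacobi-symbol steps: pull out 2s via (2/n), flip via reciprocity, reduce):
  pull out 2: (2/431) = +1  (since 431 mod 8 = 7)
  pull out 2: (2/431) = +1  (since 431 mod 8 = 7)
  pull out 2: (2/431) = +1  (since 431 mod 8 = 7)
  pull out 2: (2/431) = +1  (since 431 mod 8 = 7)
  reciprocity: (9/431) -> +(431/9)
  reduce: (8/9)
  pull out 2: (2/9) = +1  (since 9 mod 8 = 1)
  pull out 2: (2/9) = +1  (since 9 mod 8 = 1)
  pull out 2: (2/9) = +1  (since 9 mod 8 = 1)
  (1/9) = 1
Product of signs = 1
(144/431) = 1

1


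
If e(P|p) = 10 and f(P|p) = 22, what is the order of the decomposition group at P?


|D_P| = e * f
= 10 * 22
= 220

220


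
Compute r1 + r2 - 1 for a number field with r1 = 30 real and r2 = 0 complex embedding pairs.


By Dirichlet's unit theorem:
rank = r1 + r2 - 1
= 30 + 0 - 1
= 29

29


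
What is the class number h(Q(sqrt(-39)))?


K = Q(sqrt(-39)). d mod 4 = 1, so D = disc(K) = d = -39
h(K) equals the number of primitive reduced positive-definite forms (a, b, c) = a*x^2 + b*x*y + c*y^2 with b^2 - 4ac = D,
where reduced means |b| <= a <= c, with b >= 0 whenever |b| = a or a = c, and primitive means gcd(a, b, c) = 1.
Reduced forces 3a^2 <= |D| = 39, so 1 <= a <= 3; b must have the parity of D, and c = (b^2 - D)/(4a) must be an integer >= a.
Enumerate a = 1..3, b in [-a, a]:
  a=1: (1, 1, 10)  [1]
  a=2: (2, -1, 5), (2, 1, 5)  [2]
  a=3: (3, 3, 4)  [1]
Total reduced forms: 1 + 2 + 1 = 4
h = 4

4


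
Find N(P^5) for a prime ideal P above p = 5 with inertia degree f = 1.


N(P^a) = p^(a*f)
= 5^(5*1)
= 5^5
= 3125

3125


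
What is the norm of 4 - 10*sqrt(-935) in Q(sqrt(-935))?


N(a + b*sqrt(d)) = a^2 - d*b^2
= (4)^2 - (-935)*(-10)^2
= 16 + 93500
= 93516

93516


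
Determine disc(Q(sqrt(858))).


For K = Q(sqrt(d)) with d squarefree: disc(K) = d if d = 1 mod 4, and disc(K) = 4d if d = 2 or 3 mod 4.
Here d = 858, and d mod 4 = 2.
d = 2 mod 4, not 1 (O_K = Z[sqrt(d)]), so disc(K) = 4d = 4 * (858) = 3432

3432


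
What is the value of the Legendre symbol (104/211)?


p = 211 is prime, so compute (104/211) with the reciprocity algorithm (Jacobi-symbol steps: pull out 2s via (2/n), flip via reciprocity, reduce):
  pull out 2: (2/211) = -1  (since 211 mod 8 = 3)
  pull out 2: (2/211) = -1  (since 211 mod 8 = 3)
  pull out 2: (2/211) = -1  (since 211 mod 8 = 3)
  reciprocity: (13/211) -> +(211/13)
  reduce: (3/13)
  reciprocity: (3/13) -> +(13/3)
  reduce: (1/3)
  (1/3) = 1
Product of signs = -1
(104/211) = -1

-1


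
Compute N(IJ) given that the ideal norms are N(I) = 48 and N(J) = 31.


N(IJ) = N(I) * N(J)
= 48 * 31
= 1488

1488


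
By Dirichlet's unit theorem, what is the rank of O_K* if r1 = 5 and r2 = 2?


By Dirichlet's unit theorem:
rank = r1 + r2 - 1
= 5 + 2 - 1
= 6

6


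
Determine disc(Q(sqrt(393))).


For K = Q(sqrt(d)) with d squarefree: disc(K) = d if d = 1 mod 4, and disc(K) = 4d if d = 2 or 3 mod 4.
Here d = 393, and d mod 4 = 1.
d = 1 mod 4 (O_K = Z[(1+sqrt(d))/2]), so disc(K) = d = 393

393


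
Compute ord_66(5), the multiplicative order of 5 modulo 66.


We want ord_66(5), the smallest k >= 1 with 5^k = 1 mod 66.
n = 66 = 2 * 3 * 11, phi(66) = 20; the order divides phi(n).
Divisors of 20: 1, 2, 4, 5, 10, 20
Repeated squaring mod 66: 5^1 = 5, 5^2 = 25, 5^4 = 31, 5^8 = 37, 5^16 = 49
Test divisors in increasing order:
  k=1: 5^1 = 5 mod 66
  k=2: 5^2 = 25 mod 66
  k=4: 5^4 = 31 mod 66
  k=5: 5^5 = 31 * 5 = 23 mod 66
  k=10: 5^10 = 37 * 25 = 1 mod 66  <- first divisor giving 1
Order = 10

10


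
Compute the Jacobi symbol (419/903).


Compute (419/903) via quadratic reciprocity:
  reciprocity: (419/903) -> -(903/419)
  reduce: (65/419)
  reciprocity: (65/419) -> +(419/65)
  reduce: (29/65)
  reciprocity: (29/65) -> +(65/29)
  reduce: (7/29)
  reciprocity: (7/29) -> +(29/7)
  reduce: (1/7)
  (1/7) = 1
Product of signs = -1

-1


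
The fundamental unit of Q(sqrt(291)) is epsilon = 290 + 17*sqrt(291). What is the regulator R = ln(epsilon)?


epsilon = 290 + 17*sqrt(291)
= 579.9983
R = ln(579.9983)
= 6.3630

6.3630


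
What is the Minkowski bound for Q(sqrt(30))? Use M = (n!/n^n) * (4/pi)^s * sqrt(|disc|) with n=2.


d = 30, d mod 4 = 2, so disc(K) = 4d = 120; |disc(K)| = 120
Real quadratic field, so n = 2, s = r2 = 0, r1 = 2
M = (n!/n^n) * (4/pi)^s * sqrt(|disc(K)|) = (2!/2^2) * (4/pi)^0 * sqrt(120)
= 0.5 * 1.000000 * 10.954451
= 5.4772

5.4772


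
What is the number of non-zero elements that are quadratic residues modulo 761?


For prime p, the number of non-zero quadratic residues is (p-1)/2.
= (761-1)/2
= 380

380


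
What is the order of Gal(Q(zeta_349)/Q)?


|Gal(Q(zeta_349)/Q)| = phi(349)
= 348

348


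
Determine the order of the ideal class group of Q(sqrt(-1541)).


K = Q(sqrt(-1541)). d mod 4 = 3, so D = disc(K) = 4d = -6164
h(K) equals the number of primitive reduced positive-definite forms (a, b, c) = a*x^2 + b*x*y + c*y^2 with b^2 - 4ac = D,
where reduced means |b| <= a <= c, with b >= 0 whenever |b| = a or a = c, and primitive means gcd(a, b, c) = 1.
Reduced forces 3a^2 <= |D| = 6164, so 1 <= a <= 45; b must have the parity of D, and c = (b^2 - D)/(4a) must be an integer >= a.
Enumerate a = 1..45, b in [-a, a]:
  a=1: (1, 0, 1541)  [1]
  a=2: (2, 2, 771)  [1]
  a=3: (3, -2, 514), (3, 2, 514)  [2]
  a=4: none
  a=5: (5, -4, 309), (5, 4, 309)  [2]
  a=6: (6, -2, 257), (6, 2, 257)  [2]
  a=7..8: none
  a=9: (9, -8, 173), (9, 8, 173)  [2]
  a=10: (10, -6, 155), (10, 6, 155)  [2]
  a=11..14: none
  a=15: (15, -14, 106), (15, -4, 103), (15, 4, 103), (15, 14, 106)  [4]
  a=16..17: none
  a=18: (18, -10, 87), (18, 10, 87)  [2]
  a=19: (19, -12, 83), (19, 12, 83)  [2]
  a=20..22: none
  a=23: (23, 0, 67)  [1]
  a=24: none
  a=25: (25, -6, 62), (25, 6, 62)  [2]
  a=26: none
  a=27: (27, -10, 58), (27, 10, 58)  [2]
  a=28: none
  a=29: (29, -10, 54), (29, 10, 54)  [2]
  a=30: (30, -26, 57), (30, -14, 53), (30, 14, 53), (30, 26, 57)  [4]
  a=31: (31, -6, 50), (31, 6, 50)  [2]
  a=32..37: none
  a=38: (38, -26, 45), (38, 26, 45)  [2]
  a=39..44: none
  a=45: (45, 44, 45)  [1]
Total reduced forms: 1 + 1 + 2 + 2 + 2 + 2 + 2 + 4 + 2 + 2 + 1 + 2 + 2 + 2 + 4 + 2 + 2 + 1 = 36
h = 36

36


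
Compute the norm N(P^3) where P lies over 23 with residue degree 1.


N(P^a) = p^(a*f)
= 23^(3*1)
= 23^3
= 12167

12167


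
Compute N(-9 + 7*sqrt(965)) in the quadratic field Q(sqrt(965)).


N(a + b*sqrt(d)) = a^2 - d*b^2
= (-9)^2 - (965)*(7)^2
= 81 - 47285
= -47204

-47204


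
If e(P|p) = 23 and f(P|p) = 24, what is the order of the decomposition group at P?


|D_P| = e * f
= 23 * 24
= 552

552


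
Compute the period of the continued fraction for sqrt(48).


Run the CF algorithm for sqrt(48).
a_0 = floor(sqrt(48)) = 6; set m_0=0, q_0=1.
Recurrence: m' = q*a - m,  q' = (d - m'^2)/q,  a' = floor((a_0 + m')/q').
  step 1: m=6, q=12, a=1
  step 2: m=6, q=1, a=12
a_2 = 2*a_0 = 12, so the period closes here.
sqrt(48) = [6; 1, 12]
Period length = 2

2


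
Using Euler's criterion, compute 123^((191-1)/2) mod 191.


p = 191 is prime and the exponent is (p-1)/2 = 95, so by Euler's criterion 123^95 = (123/191) = +1 or -1 mod 191.
Compute by square-and-multiply:
  95 = 64 + 16 + 8 + 4 + 2 + 1 (binary 1011111)
  Repeated squaring mod 191: 123^1 = 123, 123^2 = 40, 123^4 = 72, 123^8 = 27, 123^16 = 156, 123^32 = 79, 123^64 = 129
  123^95 = 123^64 * 123^16 * 123^8 * 123^4 * 123^2 * 123^1 = 129 * 156 * 27 * 72 * 40 * 123 mod 191
    129 * 156 = 20124 = 69 mod 191
    69 * 27 = 1863 = 144 mod 191
    144 * 72 = 10368 = 54 mod 191
    54 * 40 = 2160 = 59 mod 191
    59 * 123 = 7257 = 190 mod 191
  123^95 = 190 mod 191
Result 190 = p - 1 = -1 mod 191: 123 is a quadratic non-residue mod 191. As a residue in [0, p-1] the value is 190.
123^95 mod 191 = 190

190


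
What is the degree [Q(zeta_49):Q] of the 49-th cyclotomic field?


The degree equals Euler's totient phi(49).
49 = 7^2
phi(49) = 42

42


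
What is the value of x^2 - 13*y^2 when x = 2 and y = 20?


x^2 - d*y^2
= 2^2 - 13*20^2
= 4 - 5200
= -5196

-5196


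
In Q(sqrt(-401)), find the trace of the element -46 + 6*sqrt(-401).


Tr(a + b*sqrt(d)) = (a + b*sqrt(d)) + (a - b*sqrt(d)) = 2a
= 2 * (-46)
= -92

-92


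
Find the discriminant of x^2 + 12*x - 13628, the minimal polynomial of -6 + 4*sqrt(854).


The element -6 + 4*sqrt(854) has minimal polynomial:
x^2 + 12*x - 13628
Discriminant = (12)^2 - 4*(-13628)
= 144 + 54512
= 54656

54656


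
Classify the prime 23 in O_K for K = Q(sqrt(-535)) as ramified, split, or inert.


K = Q(sqrt(-535)). Since d mod 4 = 1, disc(K) = -535.
Check p | disc: -535 mod 23 = 17.
p does not divide disc. Compute Legendre symbol (d/p):
17^((23-1)/2) mod 23 = -1
(d/p) = -1, so p is inert: (p) stays prime with e=1, f=2, g=1.
Therefore p is inert.

inert


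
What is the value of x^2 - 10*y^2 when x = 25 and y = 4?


x^2 - d*y^2
= 25^2 - 10*4^2
= 625 - 160
= 465

465


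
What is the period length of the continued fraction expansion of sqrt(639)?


Run the CF algorithm for sqrt(639).
a_0 = floor(sqrt(639)) = 25; set m_0=0, q_0=1.
Recurrence: m' = q*a - m,  q' = (d - m'^2)/q,  a' = floor((a_0 + m')/q').
  step 1: m=25, q=14, a=3
  step 2: m=17, q=25, a=1
  step 3: m=8, q=23, a=1
  step 4: m=15, q=18, a=2
  step 5: m=21, q=11, a=4
  step 6: m=23, q=10, a=4
  step 7: m=17, q=35, a=1
  step 8: m=18, q=9, a=4
  step 9: m=18, q=35, a=1
  step 10: m=17, q=10, a=4
  step 11: m=23, q=11, a=4
  step 12: m=21, q=18, a=2
  step 13: m=15, q=23, a=1
  step 14: m=8, q=25, a=1
  step 15: m=17, q=14, a=3
  step 16: m=25, q=1, a=50
a_16 = 2*a_0 = 50, so the period closes here.
sqrt(639) = [25; 3, 1, 1, 2, 4, 4, 1, 4, 1, 4, 4, 2, 1, 1, 3, 50]
Period length = 16

16


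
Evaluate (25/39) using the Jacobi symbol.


Compute (25/39) via quadratic reciprocity:
  reciprocity: (25/39) -> +(39/25)
  reduce: (14/25)
  pull out 2: (2/25) = +1  (since 25 mod 8 = 1)
  reciprocity: (7/25) -> +(25/7)
  reduce: (4/7)
  pull out 2: (2/7) = +1  (since 7 mod 8 = 7)
  pull out 2: (2/7) = +1  (since 7 mod 8 = 7)
  (1/7) = 1
Product of signs = 1

1


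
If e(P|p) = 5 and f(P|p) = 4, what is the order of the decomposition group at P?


|D_P| = e * f
= 5 * 4
= 20

20


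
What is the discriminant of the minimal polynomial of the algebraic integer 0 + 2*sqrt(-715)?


The element 0 + 2*sqrt(-715) has minimal polynomial:
x^2 + 0*x + 2860
Discriminant = (0)^2 - 4*(2860)
= 0 - 11440
= -11440

-11440


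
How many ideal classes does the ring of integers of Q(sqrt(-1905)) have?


K = Q(sqrt(-1905)). d mod 4 = 3, so D = disc(K) = 4d = -7620
h(K) equals the number of primitive reduced positive-definite forms (a, b, c) = a*x^2 + b*x*y + c*y^2 with b^2 - 4ac = D,
where reduced means |b| <= a <= c, with b >= 0 whenever |b| = a or a = c, and primitive means gcd(a, b, c) = 1.
Reduced forces 3a^2 <= |D| = 7620, so 1 <= a <= 50; b must have the parity of D, and c = (b^2 - D)/(4a) must be an integer >= a.
Enumerate a = 1..50, b in [-a, a]:
  a=1: (1, 0, 1905)  [1]
  a=2: (2, 2, 953)  [1]
  a=3: (3, 0, 635)  [1]
  a=4: none
  a=5: (5, 0, 381)  [1]
  a=6: (6, 6, 319)  [1]
  a=7..9: none
  a=10: (10, 10, 193)  [1]
  a=11: (11, -6, 174), (11, 6, 174)  [2]
  a=12..14: none
  a=15: (15, 0, 127)  [1]
  a=16: none
  a=17: (17, -8, 113), (17, 8, 113)  [2]
  a=18..21: none
  a=22: (22, -6, 87), (22, 6, 87)  [2]
  a=23: (23, -4, 83), (23, 4, 83)  [2]
  a=24..28: none
  a=29: (29, -6, 66), (29, 6, 66)  [2]
  a=30: (30, 30, 71)  [1]
  a=31..32: none
  a=33: (33, -6, 58), (33, 6, 58)  [2]
  a=34: (34, -26, 61), (34, 26, 61)  [2]
  a=35..45: none
  a=46: (46, -42, 51), (46, 42, 51)  [2]
  a=47..50: none
Total reduced forms: 1 + 1 + 1 + 1 + 1 + 1 + 2 + 1 + 2 + 2 + 2 + 2 + 1 + 2 + 2 + 2 = 24
h = 24

24


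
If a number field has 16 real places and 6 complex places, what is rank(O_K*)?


By Dirichlet's unit theorem:
rank = r1 + r2 - 1
= 16 + 6 - 1
= 21

21


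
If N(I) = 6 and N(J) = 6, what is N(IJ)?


N(IJ) = N(I) * N(J)
= 6 * 6
= 36

36


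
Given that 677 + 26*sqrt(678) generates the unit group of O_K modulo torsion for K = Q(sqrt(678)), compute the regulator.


epsilon = 677 + 26*sqrt(678)
= 1353.9993
R = ln(1353.9993)
= 7.2108

7.2108


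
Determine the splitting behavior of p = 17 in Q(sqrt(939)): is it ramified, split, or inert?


K = Q(sqrt(939)). Since d mod 4 = 3, disc(K) = 3756.
Check p | disc: 3756 mod 17 = 16.
p does not divide disc. Compute Legendre symbol (d/p):
4^((17-1)/2) mod 17 = 1
(d/p) = 1, so p splits: (p) = P*P' with e=1, f=1, g=2.
Therefore p is split.

split


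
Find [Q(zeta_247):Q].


The degree equals Euler's totient phi(247).
247 = 13 * 19
phi(247) = 216

216


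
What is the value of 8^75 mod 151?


p = 151 is prime and the exponent is (p-1)/2 = 75, so by Euler's criterion 8^75 = (8/151) = +1 or -1 mod 151.
Compute by square-and-multiply:
  75 = 64 + 8 + 2 + 1 (binary 1001011)
  Repeated squaring mod 151: 8^1 = 8, 8^2 = 64, 8^4 = 19, 8^8 = 59, 8^16 = 8, 8^32 = 64, 8^64 = 19
  8^75 = 8^64 * 8^8 * 8^2 * 8^1 = 19 * 59 * 64 * 8 mod 151
    19 * 59 = 1121 = 64 mod 151
    64 * 64 = 4096 = 19 mod 151
    19 * 8 = 152 = 1 mod 151
  8^75 = 1 mod 151
Result 1: 8 is a quadratic residue mod 151.
8^75 mod 151 = 1

1


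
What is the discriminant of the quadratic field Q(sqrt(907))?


For K = Q(sqrt(d)) with d squarefree: disc(K) = d if d = 1 mod 4, and disc(K) = 4d if d = 2 or 3 mod 4.
Here d = 907, and d mod 4 = 3.
d = 3 mod 4, not 1 (O_K = Z[sqrt(d)]), so disc(K) = 4d = 4 * (907) = 3628

3628


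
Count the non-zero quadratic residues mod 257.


For prime p, the number of non-zero quadratic residues is (p-1)/2.
= (257-1)/2
= 128

128


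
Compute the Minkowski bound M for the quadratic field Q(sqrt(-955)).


d = -955, d mod 4 = 1, so disc(K) = d = -955; |disc(K)| = 955
Imaginary quadratic field, so n = 2, s = r2 = 1, r1 = 0
M = (n!/n^n) * (4/pi)^s * sqrt(|disc(K)|) = (2!/2^2) * (4/pi)^1 * sqrt(955)
= 0.5 * 1.273240 * 30.903074
= 19.6735

19.6735


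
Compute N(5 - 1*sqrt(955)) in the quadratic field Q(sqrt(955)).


N(a + b*sqrt(d)) = a^2 - d*b^2
= (5)^2 - (955)*(-1)^2
= 25 - 955
= -930

-930


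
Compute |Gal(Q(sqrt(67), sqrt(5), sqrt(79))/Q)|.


The 3 square roots of distinct primes are multiplicatively independent over Q,
so [K:Q] = 2^3 and Gal(K/Q) is isomorphic to (Z/2Z)^3.
|Gal| = 2^3 = 8

8


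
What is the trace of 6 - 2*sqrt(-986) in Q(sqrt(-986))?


Tr(a + b*sqrt(d)) = (a + b*sqrt(d)) + (a - b*sqrt(d)) = 2a
= 2 * (6)
= 12

12


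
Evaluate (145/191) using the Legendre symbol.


p = 191 is prime, so compute (145/191) with the reciprocity algorithm (Jacobi-symbol steps: pull out 2s via (2/n), flip via reciprocity, reduce):
  reciprocity: (145/191) -> +(191/145)
  reduce: (46/145)
  pull out 2: (2/145) = +1  (since 145 mod 8 = 1)
  reciprocity: (23/145) -> +(145/23)
  reduce: (7/23)
  reciprocity: (7/23) -> -(23/7)
  reduce: (2/7)
  pull out 2: (2/7) = +1  (since 7 mod 8 = 7)
  (1/7) = 1
Product of signs = -1
(145/191) = -1

-1


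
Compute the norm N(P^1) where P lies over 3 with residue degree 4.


N(P^a) = p^(a*f)
= 3^(1*4)
= 3^4
= 81

81


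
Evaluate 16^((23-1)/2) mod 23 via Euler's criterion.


p = 23 is prime and the exponent is (p-1)/2 = 11, so by Euler's criterion 16^11 = (16/23) = +1 or -1 mod 23.
Compute by square-and-multiply:
  11 = 8 + 2 + 1 (binary 1011)
  Repeated squaring mod 23: 16^1 = 16, 16^2 = 3, 16^4 = 9, 16^8 = 12
  16^11 = 16^8 * 16^2 * 16^1 = 12 * 3 * 16 mod 23
    12 * 3 = 36 = 13 mod 23
    13 * 16 = 208 = 1 mod 23
  16^11 = 1 mod 23
Result 1: 16 is a quadratic residue mod 23.
16^11 mod 23 = 1

1


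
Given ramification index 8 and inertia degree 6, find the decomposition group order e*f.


|D_P| = e * f
= 8 * 6
= 48

48


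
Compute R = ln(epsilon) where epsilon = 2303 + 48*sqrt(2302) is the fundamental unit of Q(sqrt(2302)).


epsilon = 2303 + 48*sqrt(2302)
= 4605.9998
R = ln(4605.9998)
= 8.4351

8.4351


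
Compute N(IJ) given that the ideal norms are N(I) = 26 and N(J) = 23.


N(IJ) = N(I) * N(J)
= 26 * 23
= 598

598


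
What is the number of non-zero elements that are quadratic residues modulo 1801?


For prime p, the number of non-zero quadratic residues is (p-1)/2.
= (1801-1)/2
= 900

900


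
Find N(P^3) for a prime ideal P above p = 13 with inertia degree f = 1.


N(P^a) = p^(a*f)
= 13^(3*1)
= 13^3
= 2197

2197


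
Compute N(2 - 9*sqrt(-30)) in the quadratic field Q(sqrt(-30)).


N(a + b*sqrt(d)) = a^2 - d*b^2
= (2)^2 - (-30)*(-9)^2
= 4 + 2430
= 2434

2434


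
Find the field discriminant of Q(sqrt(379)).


For K = Q(sqrt(d)) with d squarefree: disc(K) = d if d = 1 mod 4, and disc(K) = 4d if d = 2 or 3 mod 4.
Here d = 379, and d mod 4 = 3.
d = 3 mod 4, not 1 (O_K = Z[sqrt(d)]), so disc(K) = 4d = 4 * (379) = 1516

1516


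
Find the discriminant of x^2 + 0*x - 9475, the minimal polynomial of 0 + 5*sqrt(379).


The element 0 + 5*sqrt(379) has minimal polynomial:
x^2 + 0*x - 9475
Discriminant = (0)^2 - 4*(-9475)
= 0 + 37900
= 37900

37900


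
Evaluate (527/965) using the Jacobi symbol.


Compute (527/965) via quadratic reciprocity:
  reciprocity: (527/965) -> +(965/527)
  reduce: (438/527)
  pull out 2: (2/527) = +1  (since 527 mod 8 = 7)
  reciprocity: (219/527) -> -(527/219)
  reduce: (89/219)
  reciprocity: (89/219) -> +(219/89)
  reduce: (41/89)
  reciprocity: (41/89) -> +(89/41)
  reduce: (7/41)
  reciprocity: (7/41) -> +(41/7)
  reduce: (6/7)
  pull out 2: (2/7) = +1  (since 7 mod 8 = 7)
  reciprocity: (3/7) -> -(7/3)
  reduce: (1/3)
  (1/3) = 1
Product of signs = 1

1


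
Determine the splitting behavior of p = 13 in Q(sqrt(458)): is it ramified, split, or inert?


K = Q(sqrt(458)). Since d mod 4 = 2, disc(K) = 1832.
Check p | disc: 1832 mod 13 = 12.
p does not divide disc. Compute Legendre symbol (d/p):
3^((13-1)/2) mod 13 = 1
(d/p) = 1, so p splits: (p) = P*P' with e=1, f=1, g=2.
Therefore p is split.

split


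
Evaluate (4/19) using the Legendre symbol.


p = 19 is prime, so compute (4/19) with the reciprocity algorithm (Jacobi-symbol steps: pull out 2s via (2/n), flip via reciprocity, reduce):
  pull out 2: (2/19) = -1  (since 19 mod 8 = 3)
  pull out 2: (2/19) = -1  (since 19 mod 8 = 3)
  (1/19) = 1
Product of signs = 1
(4/19) = 1

1


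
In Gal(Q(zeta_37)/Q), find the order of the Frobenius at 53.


The Frobenius at p in Gal(Q(zeta_n)/Q) = (Z/nZ)* is the class of p, so its order is ord_37(53), the smallest k >= 1 with 53^k = 1 mod 37.
n = 37 = 37, phi(37) = 36; the order divides phi(n).
Divisors of 36: 1, 2, 3, 4, 6, 9, 12, 18, 36
Repeated squaring mod 37: 53^1 = 16, 53^2 = 34, 53^4 = 9, 53^8 = 7, 53^16 = 12, 53^32 = 33
Test divisors in increasing order:
  k=1: 53^1 = 16 mod 37
  k=2: 53^2 = 34 mod 37
  k=3: 53^3 = 34 * 16 = 26 mod 37
  k=4: 53^4 = 9 mod 37
  k=6: 53^6 = 9 * 34 = 10 mod 37
  k=9: 53^9 = 7 * 16 = 1 mod 37  <- first divisor giving 1
Order = 9

9


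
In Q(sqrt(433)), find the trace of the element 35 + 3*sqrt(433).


Tr(a + b*sqrt(d)) = (a + b*sqrt(d)) + (a - b*sqrt(d)) = 2a
= 2 * (35)
= 70

70


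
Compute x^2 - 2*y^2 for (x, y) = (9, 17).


x^2 - d*y^2
= 9^2 - 2*17^2
= 81 - 578
= -497

-497


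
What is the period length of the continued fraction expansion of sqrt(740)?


Run the CF algorithm for sqrt(740).
a_0 = floor(sqrt(740)) = 27; set m_0=0, q_0=1.
Recurrence: m' = q*a - m,  q' = (d - m'^2)/q,  a' = floor((a_0 + m')/q').
  step 1: m=27, q=11, a=4
  step 2: m=17, q=41, a=1
  step 3: m=24, q=4, a=12
  step 4: m=24, q=41, a=1
  step 5: m=17, q=11, a=4
  step 6: m=27, q=1, a=54
a_6 = 2*a_0 = 54, so the period closes here.
sqrt(740) = [27; 4, 1, 12, 1, 4, 54]
Period length = 6

6


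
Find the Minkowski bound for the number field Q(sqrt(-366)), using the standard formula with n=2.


d = -366, d mod 4 = 2, so disc(K) = 4d = -1464; |disc(K)| = 1464
Imaginary quadratic field, so n = 2, s = r2 = 1, r1 = 0
M = (n!/n^n) * (4/pi)^s * sqrt(|disc(K)|) = (2!/2^2) * (4/pi)^1 * sqrt(1464)
= 0.5 * 1.273240 * 38.262253
= 24.3585

24.3585


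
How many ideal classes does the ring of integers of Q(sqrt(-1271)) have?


K = Q(sqrt(-1271)). d mod 4 = 1, so D = disc(K) = d = -1271
h(K) equals the number of primitive reduced positive-definite forms (a, b, c) = a*x^2 + b*x*y + c*y^2 with b^2 - 4ac = D,
where reduced means |b| <= a <= c, with b >= 0 whenever |b| = a or a = c, and primitive means gcd(a, b, c) = 1.
Reduced forces 3a^2 <= |D| = 1271, so 1 <= a <= 20; b must have the parity of D, and c = (b^2 - D)/(4a) must be an integer >= a.
Enumerate a = 1..20, b in [-a, a]:
  a=1: (1, 1, 318)  [1]
  a=2: (2, -1, 159), (2, 1, 159)  [2]
  a=3: (3, -1, 106), (3, 1, 106)  [2]
  a=4: (4, -3, 80), (4, 3, 80)  [2]
  a=5: (5, -3, 64), (5, 3, 64)  [2]
  a=6: (6, -5, 54), (6, -1, 53), (6, 1, 53), (6, 5, 54)  [4]
  a=7: none
  a=8: (8, -3, 40), (8, 3, 40)  [2]
  a=9: (9, -5, 36), (9, 5, 36)  [2]
  a=10: (10, -7, 33), (10, -3, 32), (10, 3, 32), (10, 7, 33)  [4]
  a=11: (11, -7, 30), (11, 7, 30)  [2]
  a=12: (12, -11, 29), (12, -5, 27), (12, 5, 27), (12, 11, 29)  [4]
  a=13: (13, -9, 26), (13, 9, 26)  [2]
  a=14: none
  a=15: (15, -13, 24), (15, -7, 22), (15, 7, 22), (15, 13, 24)  [4]
  a=16: (16, -3, 20), (16, 3, 20)  [2]
  a=17: (17, -15, 22), (17, 15, 22)  [2]
  a=18: (18, -13, 20), (18, 5, 18), (18, 13, 20)  [3]
  a=19..20: none
Total reduced forms: 1 + 2 + 2 + 2 + 2 + 4 + 2 + 2 + 4 + 2 + 4 + 2 + 4 + 2 + 2 + 3 = 40
h = 40

40


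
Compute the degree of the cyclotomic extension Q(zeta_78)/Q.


The degree equals Euler's totient phi(78).
78 = 2 * 3 * 13
phi(78) = 24

24


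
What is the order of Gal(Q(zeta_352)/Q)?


|Gal(Q(zeta_352)/Q)| = phi(352)
= 160

160


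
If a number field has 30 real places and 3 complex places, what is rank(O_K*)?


By Dirichlet's unit theorem:
rank = r1 + r2 - 1
= 30 + 3 - 1
= 32

32


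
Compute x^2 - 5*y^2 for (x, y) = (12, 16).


x^2 - d*y^2
= 12^2 - 5*16^2
= 144 - 1280
= -1136

-1136


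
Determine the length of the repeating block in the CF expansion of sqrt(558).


Run the CF algorithm for sqrt(558).
a_0 = floor(sqrt(558)) = 23; set m_0=0, q_0=1.
Recurrence: m' = q*a - m,  q' = (d - m'^2)/q,  a' = floor((a_0 + m')/q').
  step 1: m=23, q=29, a=1
  step 2: m=6, q=18, a=1
  step 3: m=12, q=23, a=1
  step 4: m=11, q=19, a=1
  step 5: m=8, q=26, a=1
  step 6: m=18, q=9, a=4
  step 7: m=18, q=26, a=1
  step 8: m=8, q=19, a=1
  step 9: m=11, q=23, a=1
  step 10: m=12, q=18, a=1
  step 11: m=6, q=29, a=1
  step 12: m=23, q=1, a=46
a_12 = 2*a_0 = 46, so the period closes here.
sqrt(558) = [23; 1, 1, 1, 1, 1, 4, 1, 1, 1, 1, 1, 46]
Period length = 12

12


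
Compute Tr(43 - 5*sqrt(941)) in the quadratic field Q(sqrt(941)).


Tr(a + b*sqrt(d)) = (a + b*sqrt(d)) + (a - b*sqrt(d)) = 2a
= 2 * (43)
= 86

86


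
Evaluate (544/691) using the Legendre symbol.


p = 691 is prime, so compute (544/691) with the reciprocity algorithm (Jacobi-symbol steps: pull out 2s via (2/n), flip via reciprocity, reduce):
  pull out 2: (2/691) = -1  (since 691 mod 8 = 3)
  pull out 2: (2/691) = -1  (since 691 mod 8 = 3)
  pull out 2: (2/691) = -1  (since 691 mod 8 = 3)
  pull out 2: (2/691) = -1  (since 691 mod 8 = 3)
  pull out 2: (2/691) = -1  (since 691 mod 8 = 3)
  reciprocity: (17/691) -> +(691/17)
  reduce: (11/17)
  reciprocity: (11/17) -> +(17/11)
  reduce: (6/11)
  pull out 2: (2/11) = -1  (since 11 mod 8 = 3)
  reciprocity: (3/11) -> -(11/3)
  reduce: (2/3)
  pull out 2: (2/3) = -1  (since 3 mod 8 = 3)
  (1/3) = 1
Product of signs = 1
(544/691) = 1

1


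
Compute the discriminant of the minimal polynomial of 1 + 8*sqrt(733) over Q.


The element 1 + 8*sqrt(733) has minimal polynomial:
x^2 - 2*x - 46911
Discriminant = (-2)^2 - 4*(-46911)
= 4 + 187644
= 187648

187648


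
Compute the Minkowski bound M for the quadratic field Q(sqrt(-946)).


d = -946, d mod 4 = 2, so disc(K) = 4d = -3784; |disc(K)| = 3784
Imaginary quadratic field, so n = 2, s = r2 = 1, r1 = 0
M = (n!/n^n) * (4/pi)^s * sqrt(|disc(K)|) = (2!/2^2) * (4/pi)^1 * sqrt(3784)
= 0.5 * 1.273240 * 61.514226
= 39.1612

39.1612


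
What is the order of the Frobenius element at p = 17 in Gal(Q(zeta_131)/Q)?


The Frobenius at p in Gal(Q(zeta_n)/Q) = (Z/nZ)* is the class of p, so its order is ord_131(17), the smallest k >= 1 with 17^k = 1 mod 131.
n = 131 = 131, phi(131) = 130; the order divides phi(n).
Divisors of 130: 1, 2, 5, 10, 13, 26, 65, 130
Repeated squaring mod 131: 17^1 = 17, 17^2 = 27, 17^4 = 74, 17^8 = 105, 17^16 = 21, 17^32 = 48, 17^64 = 77, 17^128 = 34
Test divisors in increasing order:
  k=1: 17^1 = 17 mod 131
  k=2: 17^2 = 27 mod 131
  k=5: 17^5 = 74 * 17 = 79 mod 131
  k=10: 17^10 = 105 * 27 = 84 mod 131
  k=13: 17^13 = 105 * 74 * 17 = 42 mod 131
  k=26: 17^26 = 21 * 105 * 27 = 61 mod 131
  k=65: 17^65 = 77 * 17 = 130 mod 131
  k=130: 17^130 = 34 * 27 = 1 mod 131  <- first divisor giving 1
Order = 130

130


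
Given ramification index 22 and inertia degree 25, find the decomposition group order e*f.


|D_P| = e * f
= 22 * 25
= 550

550


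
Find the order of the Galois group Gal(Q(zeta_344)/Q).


|Gal(Q(zeta_344)/Q)| = phi(344)
= 168

168


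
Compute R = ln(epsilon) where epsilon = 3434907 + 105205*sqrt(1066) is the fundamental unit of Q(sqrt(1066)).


epsilon = 3434907 + 105205*sqrt(1066)
= 6.8698e+06
R = ln(6.8698e+06)
= 15.7426

15.7426


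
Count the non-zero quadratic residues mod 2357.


For prime p, the number of non-zero quadratic residues is (p-1)/2.
= (2357-1)/2
= 1178

1178


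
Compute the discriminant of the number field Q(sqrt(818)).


For K = Q(sqrt(d)) with d squarefree: disc(K) = d if d = 1 mod 4, and disc(K) = 4d if d = 2 or 3 mod 4.
Here d = 818, and d mod 4 = 2.
d = 2 mod 4, not 1 (O_K = Z[sqrt(d)]), so disc(K) = 4d = 4 * (818) = 3272

3272


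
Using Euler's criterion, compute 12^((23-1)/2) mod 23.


p = 23 is prime and the exponent is (p-1)/2 = 11, so by Euler's criterion 12^11 = (12/23) = +1 or -1 mod 23.
Compute by square-and-multiply:
  11 = 8 + 2 + 1 (binary 1011)
  Repeated squaring mod 23: 12^1 = 12, 12^2 = 6, 12^4 = 13, 12^8 = 8
  12^11 = 12^8 * 12^2 * 12^1 = 8 * 6 * 12 mod 23
    8 * 6 = 48 = 2 mod 23
    2 * 12 = 24 = 1 mod 23
  12^11 = 1 mod 23
Result 1: 12 is a quadratic residue mod 23.
12^11 mod 23 = 1

1


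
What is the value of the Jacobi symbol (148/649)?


Compute (148/649) via quadratic reciprocity:
  pull out 2: (2/649) = +1  (since 649 mod 8 = 1)
  pull out 2: (2/649) = +1  (since 649 mod 8 = 1)
  reciprocity: (37/649) -> +(649/37)
  reduce: (20/37)
  pull out 2: (2/37) = -1  (since 37 mod 8 = 5)
  pull out 2: (2/37) = -1  (since 37 mod 8 = 5)
  reciprocity: (5/37) -> +(37/5)
  reduce: (2/5)
  pull out 2: (2/5) = -1  (since 5 mod 8 = 5)
  (1/5) = 1
Product of signs = -1

-1


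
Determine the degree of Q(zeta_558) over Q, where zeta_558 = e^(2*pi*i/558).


The degree equals Euler's totient phi(558).
558 = 2 * 3^2 * 31
phi(558) = 180

180
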